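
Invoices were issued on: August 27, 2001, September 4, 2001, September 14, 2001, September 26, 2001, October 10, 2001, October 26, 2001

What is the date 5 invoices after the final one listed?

February 13, 2002

Intervals are 8, 10, 12, 14, 16 days — an arithmetic progression with common difference 2.
Next gap: 18 days. October 26, 2001 + 18 days = November 13, 2001.
Next gap: 20 days. November 13, 2001 + 20 days = December 3, 2001.
Next gap: 22 days. December 3, 2001 + 22 days = December 25, 2001.
Next gap: 24 days. December 25, 2001 + 24 days = January 18, 2002.
Next gap: 26 days. January 18, 2002 + 26 days = February 13, 2002.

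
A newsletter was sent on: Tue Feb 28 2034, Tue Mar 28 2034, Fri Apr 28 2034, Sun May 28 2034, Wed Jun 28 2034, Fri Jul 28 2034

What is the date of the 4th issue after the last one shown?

Tue Nov 28 2034

Gaps: 28, 31, 30, 31, 30 days — not constant. Every event is on the 28th of the month.
Pattern: the 28th of each month.
August 2034: Mon Aug 28 2034.
Next: September 2034 → Thu Sep 28 2034.
October 2034: Sat Oct 28 2034.
Next: November 2034 → Tue Nov 28 2034.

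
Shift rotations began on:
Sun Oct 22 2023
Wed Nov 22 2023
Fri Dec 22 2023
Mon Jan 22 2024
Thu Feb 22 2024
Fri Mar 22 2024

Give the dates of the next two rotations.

Mon Apr 22 2024, Wed May 22 2024

The day-of-month is always 22 (31, 30, 31, 31, 29 days between events).
So this recurs on the 22nd of each month.
Next: April 2024 → Mon Apr 22 2024.
May 2024: Wed May 22 2024.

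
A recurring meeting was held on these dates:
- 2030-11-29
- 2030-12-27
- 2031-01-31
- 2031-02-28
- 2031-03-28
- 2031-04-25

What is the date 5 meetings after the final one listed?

All Fridays; the gaps (28, 35, 28, 28, 28) vary with month length.
This is the last Friday of each month.
May 2031 ends with Friday 2031-05-30.
June 2031 ends with Friday 2031-06-27.
July 2031 ends with Friday 2031-07-25.
Last Friday of August 2031: 2031-08-29.
September 2031 ends with Friday 2031-09-26.

2031-09-26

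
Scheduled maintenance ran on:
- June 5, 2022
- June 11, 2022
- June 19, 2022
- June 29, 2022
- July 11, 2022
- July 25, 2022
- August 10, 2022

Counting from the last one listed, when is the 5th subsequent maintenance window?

November 28, 2022

Gaps: 6, 8, 10, 12, 14, 16 days — each gap is 2 larger than the previous one.
Next gap: 18 days. August 10, 2022 + 18 days = August 28, 2022.
Next gap: 20 days. August 28, 2022 + 20 days = September 17, 2022.
Next gap: 22 days. September 17, 2022 + 22 days = October 9, 2022.
Next gap: 24 days. October 9, 2022 + 24 days = November 2, 2022.
Next gap: 26 days. November 2, 2022 + 26 days = November 28, 2022.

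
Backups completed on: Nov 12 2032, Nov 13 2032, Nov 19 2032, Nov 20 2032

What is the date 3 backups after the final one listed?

Every event lands on a Friday or Saturday (gaps cycle 1, 6, 1).
So the schedule is: every Friday and Saturday.
Next Friday: Nov 26 2032.
Next Saturday: Nov 27 2032.
The following Friday is Dec 3 2032.

Dec 3 2032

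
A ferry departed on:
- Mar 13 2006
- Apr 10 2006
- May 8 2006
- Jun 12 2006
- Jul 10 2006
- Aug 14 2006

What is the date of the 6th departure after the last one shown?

These are Mondays at 28- or 35-day spacing (28, 28, 35, 28, 35).
The pattern: 2nd Monday of the month.
September 2006 — 2nd Monday is Sep 11 2006.
2nd Monday of October 2006: Oct 9 2006.
2nd Monday of November 2006: Nov 13 2006.
December 2006 — 2nd Monday is Dec 11 2006.
2nd Monday of January 2007: Jan 8 2007.
2nd Monday of February 2007: Feb 12 2007.

Feb 12 2007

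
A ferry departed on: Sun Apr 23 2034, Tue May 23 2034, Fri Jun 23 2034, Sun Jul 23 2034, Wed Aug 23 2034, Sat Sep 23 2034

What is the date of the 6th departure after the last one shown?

Fri Mar 23 2035

Gaps: 30, 31, 30, 31, 31 days — not constant. Every event is on the 23rd of the month.
Pattern: the 23rd of each month.
Next: October 2034 → Mon Oct 23 2034.
Next: November 2034 → Thu Nov 23 2034.
Next: December 2034 → Sat Dec 23 2034.
Next: January 2035 → Tue Jan 23 2035.
Next: February 2035 → Fri Feb 23 2035.
March 2035: Fri Mar 23 2035.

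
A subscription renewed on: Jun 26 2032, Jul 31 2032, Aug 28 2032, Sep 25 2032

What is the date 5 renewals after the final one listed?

Feb 26 2033

All Saturdays; the gaps (35, 28, 28) vary with month length.
This is the last Saturday of each month.
Last Saturday of October 2032: Oct 30 2032.
Last Saturday of November 2032: Nov 27 2032.
December 2032 ends with Saturday Dec 25 2032.
Last Saturday of January 2033: Jan 29 2033.
February 2033 ends with Saturday Feb 26 2033.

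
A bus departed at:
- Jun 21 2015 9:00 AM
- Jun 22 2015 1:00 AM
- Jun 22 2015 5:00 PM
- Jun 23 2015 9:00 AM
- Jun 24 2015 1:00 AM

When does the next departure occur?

Gaps: 16, 16, 16, 16 hours — each event is 16 hours after the previous one.
Jun 24 2015 1:00 AM + 16 h = Jun 24 2015 5:00 PM.

Jun 24 2015 5:00 PM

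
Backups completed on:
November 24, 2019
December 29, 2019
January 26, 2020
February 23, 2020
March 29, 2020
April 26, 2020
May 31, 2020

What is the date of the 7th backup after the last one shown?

December 27, 2020

These are Sundays with 35, 28, 28, 35, 28, 35-day gaps.
Each is the final Sunday of its month — December 29, 2019 is past the 28th, so '4th Sunday' doesn't fit.
Last Sunday of June 2020: June 28, 2020.
Last Sunday of July 2020: July 26, 2020.
Last Sunday of August 2020: August 30, 2020.
September 2020 ends with Sunday September 27, 2020.
Last Sunday of October 2020: October 25, 2020.
November 2020 ends with Sunday November 29, 2020.
December 2020 ends with Sunday December 27, 2020.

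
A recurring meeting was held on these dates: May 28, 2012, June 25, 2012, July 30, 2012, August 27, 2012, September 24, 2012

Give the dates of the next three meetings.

October 29, 2012; November 26, 2012; December 31, 2012

Every date is a Monday; gaps 28, 35, 28, 28 days.
Each is the last Monday of its month (at least one falls on the 29th or later, ruling out '4th Monday').
October 2012 ends with Monday October 29, 2012.
November 2012 ends with Monday November 26, 2012.
December 2012 ends with Monday December 31, 2012.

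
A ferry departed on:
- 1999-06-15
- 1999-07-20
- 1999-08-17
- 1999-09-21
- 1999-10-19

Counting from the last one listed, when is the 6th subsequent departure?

Gaps: 35, 28, 35, 28 days — a mix of 28 and 35. Every date is a Tuesday.
Each is the 3rd Tuesday of its month.
3rd Tuesday of November 1999: 1999-11-16.
December 1999 — 3rd Tuesday is 1999-12-21.
3rd Tuesday of January 2000: 2000-01-18.
February 2000 — 3rd Tuesday is 2000-02-15.
3rd Tuesday of March 2000: 2000-03-21.
3rd Tuesday of April 2000: 2000-04-18.

2000-04-18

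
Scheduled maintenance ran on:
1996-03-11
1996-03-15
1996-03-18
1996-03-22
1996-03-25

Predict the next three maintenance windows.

1996-03-29, 1996-04-01, 1996-04-05

Gaps: 4, 3, 4, 3 days — not constant, but cyclic with period 2.
The events fall on every Monday and Friday.
Next Friday: 1996-03-29.
The following Monday is 1996-04-01.
Next Friday: 1996-04-05.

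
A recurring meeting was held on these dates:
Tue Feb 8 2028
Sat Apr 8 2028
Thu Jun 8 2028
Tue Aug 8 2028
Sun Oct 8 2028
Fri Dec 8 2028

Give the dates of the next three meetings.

The day-of-month is always 8 (60, 61, 61, 61, 61 days between events).
So this recurs on the 8th of every 2 months.
February 2029: Thu Feb 8 2029.
Next: April 2029 → Sun Apr 8 2029.
Next: June 2029 → Fri Jun 8 2029.

Thu Feb 8 2029, Sun Apr 8 2029, Fri Jun 8 2029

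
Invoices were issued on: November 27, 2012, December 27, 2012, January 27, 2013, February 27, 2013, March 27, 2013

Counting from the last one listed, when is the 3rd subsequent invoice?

Gaps: 30, 31, 31, 28 days — not constant. Every event is on the 27th of the month.
Pattern: the 27th of each month.
April 2013: April 27, 2013.
May 2013: May 27, 2013.
June 2013: June 27, 2013.

June 27, 2013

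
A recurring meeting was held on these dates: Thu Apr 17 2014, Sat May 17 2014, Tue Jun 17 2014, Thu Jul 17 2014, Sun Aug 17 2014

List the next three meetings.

Wed Sep 17 2014, Fri Oct 17 2014, Mon Nov 17 2014

Each date is the 17th; the gaps (30, 31, 30, 31) track the month lengths.
The rule is the 17th of each month.
September 2014: Wed Sep 17 2014.
Next: October 2014 → Fri Oct 17 2014.
Next: November 2014 → Mon Nov 17 2014.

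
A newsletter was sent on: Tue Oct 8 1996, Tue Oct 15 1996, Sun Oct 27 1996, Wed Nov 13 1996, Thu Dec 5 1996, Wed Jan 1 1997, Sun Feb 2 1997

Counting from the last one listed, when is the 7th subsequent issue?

The spacing grows by 5 each time: 7, 12, 17, 22, 27, 32 days.
Next gap: 37 days. Sun Feb 2 1997 + 37 days = Tue Mar 11 1997.
Next gap: 42 days. Tue Mar 11 1997 + 42 days = Tue Apr 22 1997.
Next gap: 47 days. Tue Apr 22 1997 + 47 days = Sun Jun 8 1997.
Next gap: 52 days. Sun Jun 8 1997 + 52 days = Wed Jul 30 1997.
Next gap: 57 days. Wed Jul 30 1997 + 57 days = Thu Sep 25 1997.
Next gap: 62 days. Thu Sep 25 1997 + 62 days = Wed Nov 26 1997.
Next gap: 67 days. Wed Nov 26 1997 + 67 days = Sun Feb 1 1998.

Sun Feb 1 1998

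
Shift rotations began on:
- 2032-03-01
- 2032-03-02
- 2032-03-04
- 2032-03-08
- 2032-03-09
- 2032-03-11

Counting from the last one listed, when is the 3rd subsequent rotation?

Every event lands on a Monday or Tuesday or Thursday (gaps cycle 1, 2, 4, 1, 2).
So the schedule is: every Monday, Tuesday and Thursday.
The following Monday is 2032-03-15.
Next Tuesday: 2032-03-16.
Next Thursday: 2032-03-18.

2032-03-18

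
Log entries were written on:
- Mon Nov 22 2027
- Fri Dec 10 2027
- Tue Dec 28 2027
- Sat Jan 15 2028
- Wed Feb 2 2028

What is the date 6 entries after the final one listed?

Every event comes 18 days after the last (18, 18, 18, 18).
Wed Feb 2 2028 + 18 days = Sun Feb 20 2028.
Sun Feb 20 2028 + 18 days = Thu Mar 9 2028.
Thu Mar 9 2028 + 18 days = Mon Mar 27 2028.
Mon Mar 27 2028 + 18 days = Fri Apr 14 2028.
Fri Apr 14 2028 + 18 days = Tue May 2 2028.
Tue May 2 2028 + 18 days = Sat May 20 2028.

Sat May 20 2028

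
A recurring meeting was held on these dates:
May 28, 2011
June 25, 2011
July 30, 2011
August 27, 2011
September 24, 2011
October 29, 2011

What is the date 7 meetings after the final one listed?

Every date is a Saturday; gaps 28, 35, 28, 28, 35 days.
Each is the last Saturday of its month (at least one falls on the 29th or later, ruling out '4th Saturday').
Last Saturday of November 2011: November 26, 2011.
December 2011 ends with Saturday December 31, 2011.
January 2012 ends with Saturday January 28, 2012.
February 2012 ends with Saturday February 25, 2012.
Last Saturday of March 2012: March 31, 2012.
April 2012 ends with Saturday April 28, 2012.
May 2012 ends with Saturday May 26, 2012.

May 26, 2012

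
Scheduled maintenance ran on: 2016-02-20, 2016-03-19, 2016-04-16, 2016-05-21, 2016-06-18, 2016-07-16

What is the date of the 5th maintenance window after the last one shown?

Gaps: 28, 28, 35, 28, 28 days — a mix of 28 and 35. Every date is a Saturday.
Each is the 3rd Saturday of its month.
August 2016 — 3rd Saturday is 2016-08-20.
September 2016 — 3rd Saturday is 2016-09-17.
3rd Saturday of October 2016: 2016-10-15.
3rd Saturday of November 2016: 2016-11-19.
December 2016 — 3rd Saturday is 2016-12-17.

2016-12-17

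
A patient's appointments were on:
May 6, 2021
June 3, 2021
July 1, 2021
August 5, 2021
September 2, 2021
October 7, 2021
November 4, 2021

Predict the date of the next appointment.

December 2, 2021

These are Thursdays at 28- or 35-day spacing (28, 28, 35, 28, 35, 28).
The pattern: 1st Thursday of the month.
December 2021 — 1st Thursday is December 2, 2021.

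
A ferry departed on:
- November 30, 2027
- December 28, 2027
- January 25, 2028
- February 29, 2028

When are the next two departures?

These are Tuesdays with 28, 28, 35-day gaps.
Each is the final Tuesday of its month — November 30, 2027 is past the 28th, so '4th Tuesday' doesn't fit.
March 2028 ends with Tuesday March 28, 2028.
Last Tuesday of April 2028: April 25, 2028.

March 28, 2028; April 25, 2028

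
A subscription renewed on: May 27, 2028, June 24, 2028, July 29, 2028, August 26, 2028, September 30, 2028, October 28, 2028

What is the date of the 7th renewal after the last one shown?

May 26, 2029

All Saturdays; the gaps (28, 35, 28, 35, 28) vary with month length.
This is the last Saturday of each month.
November 2028 ends with Saturday November 25, 2028.
Last Saturday of December 2028: December 30, 2028.
January 2029 ends with Saturday January 27, 2029.
Last Saturday of February 2029: February 24, 2029.
Last Saturday of March 2029: March 31, 2029.
Last Saturday of April 2029: April 28, 2029.
May 2029 ends with Saturday May 26, 2029.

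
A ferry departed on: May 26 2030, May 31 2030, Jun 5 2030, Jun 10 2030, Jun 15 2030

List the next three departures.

The spacing is 5, 5, 5, 5 days — always 5 days.
Jun 15 2030 + 5 days = Jun 20 2030.
Jun 20 2030 + 5 days = Jun 25 2030.
Jun 25 2030 + 5 days = Jun 30 2030.

Jun 20 2030, Jun 25 2030, Jun 30 2030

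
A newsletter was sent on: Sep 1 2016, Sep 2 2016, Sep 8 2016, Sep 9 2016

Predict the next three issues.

Sep 15 2016, Sep 16 2016, Sep 22 2016

Gaps: 1, 6, 1 days — not constant, but cyclic with period 2.
The events fall on every Thursday and Friday.
Next Thursday: Sep 15 2016.
The following Friday is Sep 16 2016.
Next Thursday: Sep 22 2016.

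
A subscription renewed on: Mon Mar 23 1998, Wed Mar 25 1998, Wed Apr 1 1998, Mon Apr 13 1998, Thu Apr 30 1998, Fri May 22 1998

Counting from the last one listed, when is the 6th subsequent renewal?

The spacing grows by 5 each time: 2, 7, 12, 17, 22 days.
Next gap: 27 days. Fri May 22 1998 + 27 days = Thu Jun 18 1998.
Next gap: 32 days. Thu Jun 18 1998 + 32 days = Mon Jul 20 1998.
Next gap: 37 days. Mon Jul 20 1998 + 37 days = Wed Aug 26 1998.
Next gap: 42 days. Wed Aug 26 1998 + 42 days = Wed Oct 7 1998.
Next gap: 47 days. Wed Oct 7 1998 + 47 days = Mon Nov 23 1998.
Next gap: 52 days. Mon Nov 23 1998 + 52 days = Thu Jan 14 1999.

Thu Jan 14 1999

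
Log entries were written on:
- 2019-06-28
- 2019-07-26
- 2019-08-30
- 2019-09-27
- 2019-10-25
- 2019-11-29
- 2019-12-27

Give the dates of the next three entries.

2020-01-31, 2020-02-28, 2020-03-27

All Fridays; the gaps (28, 35, 28, 28, 35, 28) vary with month length.
This is the last Friday of each month.
January 2020 ends with Friday 2020-01-31.
Last Friday of February 2020: 2020-02-28.
March 2020 ends with Friday 2020-03-27.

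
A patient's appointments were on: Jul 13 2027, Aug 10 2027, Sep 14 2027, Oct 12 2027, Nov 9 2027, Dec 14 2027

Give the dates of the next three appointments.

Jan 11 2028, Feb 8 2028, Mar 14 2028

These are Tuesdays at 28- or 35-day spacing (28, 35, 28, 28, 35).
The pattern: 2nd Tuesday of the month.
January 2028 — 2nd Tuesday is Jan 11 2028.
2nd Tuesday of February 2028: Feb 8 2028.
2nd Tuesday of March 2028: Mar 14 2028.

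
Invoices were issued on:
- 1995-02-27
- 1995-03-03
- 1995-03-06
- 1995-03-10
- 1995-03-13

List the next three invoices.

The gap pattern 4, 3, 4, 3 repeats every 2 events.
These are the Mondays and Fridays of each week.
The following Friday is 1995-03-17.
Next Monday: 1995-03-20.
Next Friday: 1995-03-24.

1995-03-17, 1995-03-20, 1995-03-24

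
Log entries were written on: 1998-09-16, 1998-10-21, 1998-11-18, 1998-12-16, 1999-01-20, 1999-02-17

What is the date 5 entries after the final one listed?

1999-07-21

Gaps: 35, 28, 28, 35, 28 days — a mix of 28 and 35. Every date is a Wednesday.
Each is the 3rd Wednesday of its month.
March 1999 — 3rd Wednesday is 1999-03-17.
3rd Wednesday of April 1999: 1999-04-21.
3rd Wednesday of May 1999: 1999-05-19.
3rd Wednesday of June 1999: 1999-06-16.
3rd Wednesday of July 1999: 1999-07-21.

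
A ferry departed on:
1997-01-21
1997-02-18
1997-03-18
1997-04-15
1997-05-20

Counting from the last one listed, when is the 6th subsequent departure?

1997-11-18

Gaps: 28, 28, 28, 35 days — a mix of 28 and 35. Every date is a Tuesday.
Each is the 3rd Tuesday of its month.
June 1997 — 3rd Tuesday is 1997-06-17.
July 1997 — 3rd Tuesday is 1997-07-15.
3rd Tuesday of August 1997: 1997-08-19.
3rd Tuesday of September 1997: 1997-09-16.
October 1997 — 3rd Tuesday is 1997-10-21.
November 1997 — 3rd Tuesday is 1997-11-18.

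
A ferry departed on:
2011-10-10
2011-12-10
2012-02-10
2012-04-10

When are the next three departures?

2012-06-10, 2012-08-10, 2012-10-10

Each date is the 10th; the gaps (61, 62, 60) track the month lengths.
The rule is the 10th of every 2 months.
June 2012: 2012-06-10.
August 2012: 2012-08-10.
October 2012: 2012-10-10.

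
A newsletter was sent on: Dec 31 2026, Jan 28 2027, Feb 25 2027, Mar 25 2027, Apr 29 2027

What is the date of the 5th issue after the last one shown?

Sep 30 2027

These are Thursdays with 28, 28, 28, 35-day gaps.
Each is the final Thursday of its month — Dec 31 2026 is past the 28th, so '4th Thursday' doesn't fit.
May 2027 ends with Thursday May 27 2027.
Last Thursday of June 2027: Jun 24 2027.
July 2027 ends with Thursday Jul 29 2027.
Last Thursday of August 2027: Aug 26 2027.
September 2027 ends with Thursday Sep 30 2027.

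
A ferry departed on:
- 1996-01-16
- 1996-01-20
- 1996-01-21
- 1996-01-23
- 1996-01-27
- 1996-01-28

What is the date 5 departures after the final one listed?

1996-02-10

Gaps: 4, 1, 2, 4, 1 days — not constant, but cyclic with period 3.
The events fall on every Tuesday, Saturday and Sunday.
Next Tuesday: 1996-01-30.
Next Saturday: 1996-02-03.
The following Sunday is 1996-02-04.
The following Tuesday is 1996-02-06.
The following Saturday is 1996-02-10.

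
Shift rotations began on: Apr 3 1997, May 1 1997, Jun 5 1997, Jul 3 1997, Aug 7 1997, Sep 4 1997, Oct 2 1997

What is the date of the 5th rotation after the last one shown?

Mar 5 1998

All dates are Thursdays, 28, 35, 28, 35, 28, 28 days apart.
Specifically, the 1st Thursday of each month.
1st Thursday of November 1997: Nov 6 1997.
1st Thursday of December 1997: Dec 4 1997.
January 1998 — 1st Thursday is Jan 1 1998.
1st Thursday of February 1998: Feb 5 1998.
1st Thursday of March 1998: Mar 5 1998.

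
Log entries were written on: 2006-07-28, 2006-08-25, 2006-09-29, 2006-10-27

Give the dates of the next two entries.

2006-11-24, 2006-12-29

Every date is a Friday; gaps 28, 35, 28 days.
Each is the last Friday of its month (at least one falls on the 29th or later, ruling out '4th Friday').
November 2006 ends with Friday 2006-11-24.
December 2006 ends with Friday 2006-12-29.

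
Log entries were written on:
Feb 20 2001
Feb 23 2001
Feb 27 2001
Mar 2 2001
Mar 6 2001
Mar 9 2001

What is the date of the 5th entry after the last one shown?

The gap pattern 3, 4, 3, 4, 3 repeats every 2 events.
These are the Tuesdays and Fridays of each week.
Next Tuesday: Mar 13 2001.
Next Friday: Mar 16 2001.
The following Tuesday is Mar 20 2001.
Next Friday: Mar 23 2001.
The following Tuesday is Mar 27 2001.

Mar 27 2001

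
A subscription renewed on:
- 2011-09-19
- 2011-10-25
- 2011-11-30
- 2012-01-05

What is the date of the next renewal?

Every event comes 36 days after the last (36, 36, 36).
2012-01-05 + 36 days = 2012-02-10.

2012-02-10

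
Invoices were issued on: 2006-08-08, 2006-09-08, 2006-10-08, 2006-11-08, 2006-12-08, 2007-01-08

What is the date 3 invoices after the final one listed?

Gaps: 31, 30, 31, 30, 31 days — not constant. Every event is on the 8th of the month.
Pattern: the 8th of each month.
Next: February 2007 → 2007-02-08.
March 2007: 2007-03-08.
April 2007: 2007-04-08.

2007-04-08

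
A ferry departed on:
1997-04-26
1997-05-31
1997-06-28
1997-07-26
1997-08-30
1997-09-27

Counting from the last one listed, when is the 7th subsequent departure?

These are Saturdays with 35, 28, 28, 35, 28-day gaps.
Each is the final Saturday of its month — 1997-05-31 is past the 28th, so '4th Saturday' doesn't fit.
October 1997 ends with Saturday 1997-10-25.
Last Saturday of November 1997: 1997-11-29.
Last Saturday of December 1997: 1997-12-27.
January 1998 ends with Saturday 1998-01-31.
February 1998 ends with Saturday 1998-02-28.
March 1998 ends with Saturday 1998-03-28.
Last Saturday of April 1998: 1998-04-25.

1998-04-25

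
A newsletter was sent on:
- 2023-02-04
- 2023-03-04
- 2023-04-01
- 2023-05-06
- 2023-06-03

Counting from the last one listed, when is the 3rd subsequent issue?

2023-09-02

All dates are Saturdays, 28, 28, 35, 28 days apart.
Specifically, the 1st Saturday of each month.
1st Saturday of July 2023: 2023-07-01.
1st Saturday of August 2023: 2023-08-05.
1st Saturday of September 2023: 2023-09-02.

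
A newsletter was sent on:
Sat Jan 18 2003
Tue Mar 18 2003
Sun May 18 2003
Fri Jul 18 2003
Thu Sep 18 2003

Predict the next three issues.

Each date is the 18th; the gaps (59, 61, 61, 62) track the month lengths.
The rule is the 18th of every 2 months.
Next: November 2003 → Tue Nov 18 2003.
January 2004: Sun Jan 18 2004.
Next: March 2004 → Thu Mar 18 2004.

Tue Nov 18 2003, Sun Jan 18 2004, Thu Mar 18 2004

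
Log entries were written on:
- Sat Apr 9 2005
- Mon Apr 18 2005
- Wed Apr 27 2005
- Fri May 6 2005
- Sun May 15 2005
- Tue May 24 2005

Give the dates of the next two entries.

Thu Jun 2 2005, Sat Jun 11 2005

Gaps between consecutive events: 9, 9, 9, 9, 9 days — a constant 9-day interval.
Tue May 24 2005 + 9 days = Thu Jun 2 2005.
Thu Jun 2 2005 + 9 days = Sat Jun 11 2005.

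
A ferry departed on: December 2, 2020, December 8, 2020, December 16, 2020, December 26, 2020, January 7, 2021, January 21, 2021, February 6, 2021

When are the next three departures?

February 24, 2021; March 16, 2021; April 7, 2021

Gaps: 6, 8, 10, 12, 14, 16 days — each gap is 2 larger than the previous one.
Next gap: 18 days. February 6, 2021 + 18 days = February 24, 2021.
Next gap: 20 days. February 24, 2021 + 20 days = March 16, 2021.
Next gap: 22 days. March 16, 2021 + 22 days = April 7, 2021.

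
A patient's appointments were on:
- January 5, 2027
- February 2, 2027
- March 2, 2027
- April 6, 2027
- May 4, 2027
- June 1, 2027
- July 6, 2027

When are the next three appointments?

August 3, 2027; September 7, 2027; October 5, 2027

All dates are Tuesdays, 28, 28, 35, 28, 28, 35 days apart.
Specifically, the 1st Tuesday of each month.
August 2027 — 1st Tuesday is August 3, 2027.
September 2027 — 1st Tuesday is September 7, 2027.
October 2027 — 1st Tuesday is October 5, 2027.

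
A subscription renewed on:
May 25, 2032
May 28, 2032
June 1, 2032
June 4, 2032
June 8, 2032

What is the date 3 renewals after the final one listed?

Gaps: 3, 4, 3, 4 days — not constant, but cyclic with period 2.
The events fall on every Tuesday and Friday.
Next Friday: June 11, 2032.
The following Tuesday is June 15, 2032.
Next Friday: June 18, 2032.

June 18, 2032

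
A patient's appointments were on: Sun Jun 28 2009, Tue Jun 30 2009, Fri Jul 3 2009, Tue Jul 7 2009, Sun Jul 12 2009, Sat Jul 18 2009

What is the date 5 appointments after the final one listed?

Tue Sep 1 2009

The spacing grows by 1 each time: 2, 3, 4, 5, 6 days.
Next gap: 7 days. Sat Jul 18 2009 + 7 days = Sat Jul 25 2009.
Next gap: 8 days. Sat Jul 25 2009 + 8 days = Sun Aug 2 2009.
Next gap: 9 days. Sun Aug 2 2009 + 9 days = Tue Aug 11 2009.
Next gap: 10 days. Tue Aug 11 2009 + 10 days = Fri Aug 21 2009.
Next gap: 11 days. Fri Aug 21 2009 + 11 days = Tue Sep 1 2009.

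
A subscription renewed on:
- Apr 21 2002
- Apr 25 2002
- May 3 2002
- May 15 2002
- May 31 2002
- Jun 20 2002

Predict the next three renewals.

Intervals are 4, 8, 12, 16, 20 days — an arithmetic progression with common difference 4.
Next gap: 24 days. Jun 20 2002 + 24 days = Jul 14 2002.
Next gap: 28 days. Jul 14 2002 + 28 days = Aug 11 2002.
Next gap: 32 days. Aug 11 2002 + 32 days = Sep 12 2002.

Jul 14 2002, Aug 11 2002, Sep 12 2002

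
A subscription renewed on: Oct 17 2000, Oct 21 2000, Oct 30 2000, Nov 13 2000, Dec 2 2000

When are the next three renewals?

Gaps: 4, 9, 14, 19 days — each gap is 5 larger than the previous one.
Next gap: 24 days. Dec 2 2000 + 24 days = Dec 26 2000.
Next gap: 29 days. Dec 26 2000 + 29 days = Jan 24 2001.
Next gap: 34 days. Jan 24 2001 + 34 days = Feb 27 2001.

Dec 26 2000, Jan 24 2001, Feb 27 2001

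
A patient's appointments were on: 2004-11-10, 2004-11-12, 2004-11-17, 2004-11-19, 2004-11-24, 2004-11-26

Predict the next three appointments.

The gap pattern 2, 5, 2, 5, 2 repeats every 2 events.
These are the Wednesdays and Fridays of each week.
The following Wednesday is 2004-12-01.
Next Friday: 2004-12-03.
Next Wednesday: 2004-12-08.

2004-12-01, 2004-12-03, 2004-12-08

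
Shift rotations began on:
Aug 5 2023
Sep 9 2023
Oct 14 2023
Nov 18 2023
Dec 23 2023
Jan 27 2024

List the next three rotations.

Mar 2 2024, Apr 6 2024, May 11 2024

Every event comes 35 days after the last (35, 35, 35, 35, 35).
Jan 27 2024 + 35 days = Mar 2 2024.
Mar 2 2024 + 35 days = Apr 6 2024.
Apr 6 2024 + 35 days = May 11 2024.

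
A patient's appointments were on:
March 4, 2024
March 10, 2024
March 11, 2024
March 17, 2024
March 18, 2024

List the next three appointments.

March 24, 2024; March 25, 2024; March 31, 2024

Every event lands on a Monday or Sunday (gaps cycle 6, 1, 6, 1).
So the schedule is: every Monday and Sunday.
The following Sunday is March 24, 2024.
Next Monday: March 25, 2024.
Next Sunday: March 31, 2024.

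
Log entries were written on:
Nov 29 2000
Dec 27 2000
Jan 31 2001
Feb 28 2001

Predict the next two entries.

Mar 28 2001, Apr 25 2001

All Wednesdays; the gaps (28, 35, 28) vary with month length.
This is the last Wednesday of each month.
Last Wednesday of March 2001: Mar 28 2001.
April 2001 ends with Wednesday Apr 25 2001.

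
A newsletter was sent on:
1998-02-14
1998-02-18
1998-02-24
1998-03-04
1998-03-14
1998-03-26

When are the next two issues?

1998-04-09, 1998-04-25

The spacing grows by 2 each time: 4, 6, 8, 10, 12 days.
Next gap: 14 days. 1998-03-26 + 14 days = 1998-04-09.
Next gap: 16 days. 1998-04-09 + 16 days = 1998-04-25.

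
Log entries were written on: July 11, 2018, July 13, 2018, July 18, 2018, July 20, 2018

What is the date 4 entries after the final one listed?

Gaps: 2, 5, 2 days — not constant, but cyclic with period 2.
The events fall on every Wednesday and Friday.
The following Wednesday is July 25, 2018.
Next Friday: July 27, 2018.
The following Wednesday is August 1, 2018.
Next Friday: August 3, 2018.

August 3, 2018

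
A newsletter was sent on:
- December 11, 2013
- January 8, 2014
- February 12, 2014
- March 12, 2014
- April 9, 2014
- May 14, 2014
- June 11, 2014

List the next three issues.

These are Wednesdays at 28- or 35-day spacing (28, 35, 28, 28, 35, 28).
The pattern: 2nd Wednesday of the month.
2nd Wednesday of July 2014: July 9, 2014.
August 2014 — 2nd Wednesday is August 13, 2014.
September 2014 — 2nd Wednesday is September 10, 2014.

July 9, 2014; August 13, 2014; September 10, 2014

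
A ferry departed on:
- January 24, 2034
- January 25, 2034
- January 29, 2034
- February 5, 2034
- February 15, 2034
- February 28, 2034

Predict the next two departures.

March 16, 2034; April 4, 2034

Gaps: 1, 4, 7, 10, 13 days — each gap is 3 larger than the previous one.
Next gap: 16 days. February 28, 2034 + 16 days = March 16, 2034.
Next gap: 19 days. March 16, 2034 + 19 days = April 4, 2034.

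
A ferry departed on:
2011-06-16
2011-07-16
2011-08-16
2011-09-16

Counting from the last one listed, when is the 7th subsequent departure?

2012-04-16

Each date is the 16th; the gaps (30, 31, 31) track the month lengths.
The rule is the 16th of each month.
Next: October 2011 → 2011-10-16.
November 2011: 2011-11-16.
Next: December 2011 → 2011-12-16.
January 2012: 2012-01-16.
Next: February 2012 → 2012-02-16.
March 2012: 2012-03-16.
Next: April 2012 → 2012-04-16.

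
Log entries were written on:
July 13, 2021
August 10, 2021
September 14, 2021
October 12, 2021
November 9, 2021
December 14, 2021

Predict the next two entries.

Gaps: 28, 35, 28, 28, 35 days — a mix of 28 and 35. Every date is a Tuesday.
Each is the 2nd Tuesday of its month.
2nd Tuesday of January 2022: January 11, 2022.
2nd Tuesday of February 2022: February 8, 2022.

January 11, 2022; February 8, 2022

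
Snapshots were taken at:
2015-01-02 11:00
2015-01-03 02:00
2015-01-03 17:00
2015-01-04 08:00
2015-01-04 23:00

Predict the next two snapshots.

Gaps: 15, 15, 15, 15 hours — each event is 15 hours after the previous one.
2015-01-04 23:00 + 15 h = 2015-01-05 14:00.
2015-01-05 14:00 + 15 h = 2015-01-06 05:00.

2015-01-05 14:00, 2015-01-06 05:00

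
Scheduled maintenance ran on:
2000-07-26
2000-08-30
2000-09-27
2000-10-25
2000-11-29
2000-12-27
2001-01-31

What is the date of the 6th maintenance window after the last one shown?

Every date is a Wednesday; gaps 35, 28, 28, 35, 28, 35 days.
Each is the last Wednesday of its month (at least one falls on the 29th or later, ruling out '4th Wednesday').
Last Wednesday of February 2001: 2001-02-28.
March 2001 ends with Wednesday 2001-03-28.
April 2001 ends with Wednesday 2001-04-25.
Last Wednesday of May 2001: 2001-05-30.
Last Wednesday of June 2001: 2001-06-27.
Last Wednesday of July 2001: 2001-07-25.

2001-07-25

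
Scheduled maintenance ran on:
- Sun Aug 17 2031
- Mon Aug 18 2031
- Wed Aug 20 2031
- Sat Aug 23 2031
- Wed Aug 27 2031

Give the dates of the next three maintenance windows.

The spacing grows by 1 each time: 1, 2, 3, 4 days.
Next gap: 5 days. Wed Aug 27 2031 + 5 days = Mon Sep 1 2031.
Next gap: 6 days. Mon Sep 1 2031 + 6 days = Sun Sep 7 2031.
Next gap: 7 days. Sun Sep 7 2031 + 7 days = Sun Sep 14 2031.

Mon Sep 1 2031, Sun Sep 7 2031, Sun Sep 14 2031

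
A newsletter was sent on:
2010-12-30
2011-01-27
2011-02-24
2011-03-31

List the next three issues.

2011-04-28, 2011-05-26, 2011-06-30

These are Thursdays with 28, 28, 35-day gaps.
Each is the final Thursday of its month — 2010-12-30 is past the 28th, so '4th Thursday' doesn't fit.
April 2011 ends with Thursday 2011-04-28.
May 2011 ends with Thursday 2011-05-26.
June 2011 ends with Thursday 2011-06-30.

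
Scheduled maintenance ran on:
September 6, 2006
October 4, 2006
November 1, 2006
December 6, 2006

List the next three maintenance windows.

January 3, 2007; February 7, 2007; March 7, 2007

These are Wednesdays at 28- or 35-day spacing (28, 28, 35).
The pattern: 1st Wednesday of the month.
1st Wednesday of January 2007: January 3, 2007.
February 2007 — 1st Wednesday is February 7, 2007.
March 2007 — 1st Wednesday is March 7, 2007.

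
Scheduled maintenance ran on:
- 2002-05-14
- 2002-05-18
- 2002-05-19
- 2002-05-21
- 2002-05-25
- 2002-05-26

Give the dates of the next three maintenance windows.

2002-05-28, 2002-06-01, 2002-06-02

Every event lands on a Tuesday or Saturday or Sunday (gaps cycle 4, 1, 2, 4, 1).
So the schedule is: every Tuesday, Saturday and Sunday.
The following Tuesday is 2002-05-28.
Next Saturday: 2002-06-01.
Next Sunday: 2002-06-02.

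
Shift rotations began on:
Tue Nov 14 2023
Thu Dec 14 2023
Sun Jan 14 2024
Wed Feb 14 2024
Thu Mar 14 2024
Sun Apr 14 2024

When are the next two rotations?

Each date is the 14th; the gaps (30, 31, 31, 29, 31) track the month lengths.
The rule is the 14th of each month.
Next: May 2024 → Tue May 14 2024.
Next: June 2024 → Fri Jun 14 2024.

Tue May 14 2024, Fri Jun 14 2024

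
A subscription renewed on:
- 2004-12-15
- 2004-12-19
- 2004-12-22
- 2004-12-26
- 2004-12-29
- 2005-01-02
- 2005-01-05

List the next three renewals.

Gaps: 4, 3, 4, 3, 4, 3 days — not constant, but cyclic with period 2.
The events fall on every Wednesday and Sunday.
Next Sunday: 2005-01-09.
The following Wednesday is 2005-01-12.
The following Sunday is 2005-01-16.

2005-01-09, 2005-01-12, 2005-01-16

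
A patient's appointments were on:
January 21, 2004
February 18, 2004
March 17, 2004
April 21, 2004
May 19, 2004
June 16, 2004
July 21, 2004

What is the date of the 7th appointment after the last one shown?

February 16, 2005

These are Wednesdays at 28- or 35-day spacing (28, 28, 35, 28, 28, 35).
The pattern: 3rd Wednesday of the month.
August 2004 — 3rd Wednesday is August 18, 2004.
September 2004 — 3rd Wednesday is September 15, 2004.
October 2004 — 3rd Wednesday is October 20, 2004.
November 2004 — 3rd Wednesday is November 17, 2004.
December 2004 — 3rd Wednesday is December 15, 2004.
January 2005 — 3rd Wednesday is January 19, 2005.
3rd Wednesday of February 2005: February 16, 2005.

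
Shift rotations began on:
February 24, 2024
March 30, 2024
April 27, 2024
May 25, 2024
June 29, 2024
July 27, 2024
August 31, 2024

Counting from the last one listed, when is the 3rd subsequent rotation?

November 30, 2024

These are Saturdays with 35, 28, 28, 35, 28, 35-day gaps.
Each is the final Saturday of its month — March 30, 2024 is past the 28th, so '4th Saturday' doesn't fit.
Last Saturday of September 2024: September 28, 2024.
Last Saturday of October 2024: October 26, 2024.
November 2024 ends with Saturday November 30, 2024.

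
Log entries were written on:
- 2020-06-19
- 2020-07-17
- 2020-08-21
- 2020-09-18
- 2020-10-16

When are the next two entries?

These are Fridays at 28- or 35-day spacing (28, 35, 28, 28).
The pattern: 3rd Friday of the month.
3rd Friday of November 2020: 2020-11-20.
December 2020 — 3rd Friday is 2020-12-18.

2020-11-20, 2020-12-18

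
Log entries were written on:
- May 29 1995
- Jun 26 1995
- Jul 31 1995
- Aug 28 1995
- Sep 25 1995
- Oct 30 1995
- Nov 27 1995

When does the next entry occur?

Dec 25 1995

Every date is a Monday; gaps 28, 35, 28, 28, 35, 28 days.
Each is the last Monday of its month (at least one falls on the 29th or later, ruling out '4th Monday').
December 1995 ends with Monday Dec 25 1995.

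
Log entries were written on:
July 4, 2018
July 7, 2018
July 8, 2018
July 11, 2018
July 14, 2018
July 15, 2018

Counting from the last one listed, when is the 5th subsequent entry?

Gaps: 3, 1, 3, 3, 1 days — not constant, but cyclic with period 3.
The events fall on every Wednesday, Saturday and Sunday.
The following Wednesday is July 18, 2018.
The following Saturday is July 21, 2018.
Next Sunday: July 22, 2018.
The following Wednesday is July 25, 2018.
Next Saturday: July 28, 2018.

July 28, 2018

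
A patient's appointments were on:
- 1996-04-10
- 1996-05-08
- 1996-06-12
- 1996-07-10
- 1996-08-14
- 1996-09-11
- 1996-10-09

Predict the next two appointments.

1996-11-13, 1996-12-11

Gaps: 28, 35, 28, 35, 28, 28 days — a mix of 28 and 35. Every date is a Wednesday.
Each is the 2nd Wednesday of its month.
November 1996 — 2nd Wednesday is 1996-11-13.
December 1996 — 2nd Wednesday is 1996-12-11.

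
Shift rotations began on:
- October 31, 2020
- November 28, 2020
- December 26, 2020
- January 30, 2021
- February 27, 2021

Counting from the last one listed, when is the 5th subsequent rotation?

These are Saturdays with 28, 28, 35, 28-day gaps.
Each is the final Saturday of its month — October 31, 2020 is past the 28th, so '4th Saturday' doesn't fit.
Last Saturday of March 2021: March 27, 2021.
April 2021 ends with Saturday April 24, 2021.
Last Saturday of May 2021: May 29, 2021.
Last Saturday of June 2021: June 26, 2021.
July 2021 ends with Saturday July 31, 2021.

July 31, 2021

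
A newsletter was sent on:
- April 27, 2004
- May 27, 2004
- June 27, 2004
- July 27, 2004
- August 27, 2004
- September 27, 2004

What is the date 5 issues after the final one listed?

The day-of-month is always 27 (30, 31, 30, 31, 31 days between events).
So this recurs on the 27th of each month.
Next: October 2004 → October 27, 2004.
November 2004: November 27, 2004.
Next: December 2004 → December 27, 2004.
Next: January 2005 → January 27, 2005.
Next: February 2005 → February 27, 2005.

February 27, 2005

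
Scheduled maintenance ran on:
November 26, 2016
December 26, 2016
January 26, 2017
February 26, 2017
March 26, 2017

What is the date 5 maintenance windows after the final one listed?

August 26, 2017

Each date is the 26th; the gaps (30, 31, 31, 28) track the month lengths.
The rule is the 26th of each month.
Next: April 2017 → April 26, 2017.
May 2017: May 26, 2017.
June 2017: June 26, 2017.
July 2017: July 26, 2017.
Next: August 2017 → August 26, 2017.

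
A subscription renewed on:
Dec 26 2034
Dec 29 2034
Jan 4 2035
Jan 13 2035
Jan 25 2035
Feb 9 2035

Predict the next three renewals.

Gaps: 3, 6, 9, 12, 15 days — each gap is 3 larger than the previous one.
Next gap: 18 days. Feb 9 2035 + 18 days = Feb 27 2035.
Next gap: 21 days. Feb 27 2035 + 21 days = Mar 20 2035.
Next gap: 24 days. Mar 20 2035 + 24 days = Apr 13 2035.

Feb 27 2035, Mar 20 2035, Apr 13 2035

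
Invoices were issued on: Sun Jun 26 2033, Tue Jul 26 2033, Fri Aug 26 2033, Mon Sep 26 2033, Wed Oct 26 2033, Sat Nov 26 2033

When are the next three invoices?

Mon Dec 26 2033, Thu Jan 26 2034, Sun Feb 26 2034

Each date is the 26th; the gaps (30, 31, 31, 30, 31) track the month lengths.
The rule is the 26th of each month.
December 2033: Mon Dec 26 2033.
Next: January 2034 → Thu Jan 26 2034.
Next: February 2034 → Sun Feb 26 2034.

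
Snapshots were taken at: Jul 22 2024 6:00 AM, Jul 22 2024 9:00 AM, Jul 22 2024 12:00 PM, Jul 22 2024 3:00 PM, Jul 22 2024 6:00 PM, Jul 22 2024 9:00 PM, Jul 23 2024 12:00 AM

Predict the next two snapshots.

Jul 23 2024 3:00 AM, Jul 23 2024 6:00 AM

Spacing: 3, 3, 3, 3, 3, 3 h — constant 3 h.
Jul 23 2024 12:00 AM + 3 h = Jul 23 2024 3:00 AM.
Jul 23 2024 3:00 AM + 3 h = Jul 23 2024 6:00 AM.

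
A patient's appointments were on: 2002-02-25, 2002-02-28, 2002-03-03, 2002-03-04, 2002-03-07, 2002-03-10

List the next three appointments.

The gap pattern 3, 3, 1, 3, 3 repeats every 3 events.
These are the Mondays, Thursdays and Sundays of each week.
Next Monday: 2002-03-11.
The following Thursday is 2002-03-14.
Next Sunday: 2002-03-17.

2002-03-11, 2002-03-14, 2002-03-17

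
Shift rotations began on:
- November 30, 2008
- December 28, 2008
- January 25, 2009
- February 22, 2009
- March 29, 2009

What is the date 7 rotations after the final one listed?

October 25, 2009

All Sundays; the gaps (28, 28, 28, 35) vary with month length.
This is the last Sunday of each month.
April 2009 ends with Sunday April 26, 2009.
Last Sunday of May 2009: May 31, 2009.
Last Sunday of June 2009: June 28, 2009.
Last Sunday of July 2009: July 26, 2009.
Last Sunday of August 2009: August 30, 2009.
Last Sunday of September 2009: September 27, 2009.
Last Sunday of October 2009: October 25, 2009.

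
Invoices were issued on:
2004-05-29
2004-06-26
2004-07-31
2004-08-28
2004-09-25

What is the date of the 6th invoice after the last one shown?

2005-03-26

These are Saturdays with 28, 35, 28, 28-day gaps.
Each is the final Saturday of its month — 2004-05-29 is past the 28th, so '4th Saturday' doesn't fit.
Last Saturday of October 2004: 2004-10-30.
November 2004 ends with Saturday 2004-11-27.
December 2004 ends with Saturday 2004-12-25.
Last Saturday of January 2005: 2005-01-29.
February 2005 ends with Saturday 2005-02-26.
Last Saturday of March 2005: 2005-03-26.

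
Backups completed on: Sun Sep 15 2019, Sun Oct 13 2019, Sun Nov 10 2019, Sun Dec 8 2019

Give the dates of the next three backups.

Gaps between consecutive events: 28, 28, 28 days — a constant 28-day interval.
Sun Dec 8 2019 + 28 days = Sun Jan 5 2020.
Sun Jan 5 2020 + 28 days = Sun Feb 2 2020.
Sun Feb 2 2020 + 28 days = Sun Mar 1 2020.

Sun Jan 5 2020, Sun Feb 2 2020, Sun Mar 1 2020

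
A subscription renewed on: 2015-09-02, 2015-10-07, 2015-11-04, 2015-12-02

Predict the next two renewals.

2016-01-06, 2016-02-03

All dates are Wednesdays, 35, 28, 28 days apart.
Specifically, the 1st Wednesday of each month.
January 2016 — 1st Wednesday is 2016-01-06.
1st Wednesday of February 2016: 2016-02-03.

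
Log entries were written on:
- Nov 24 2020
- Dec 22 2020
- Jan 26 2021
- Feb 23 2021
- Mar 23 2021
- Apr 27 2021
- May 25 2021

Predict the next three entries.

Jun 22 2021, Jul 27 2021, Aug 24 2021

These are Tuesdays at 28- or 35-day spacing (28, 35, 28, 28, 35, 28).
The pattern: 4th Tuesday of the month.
4th Tuesday of June 2021: Jun 22 2021.
4th Tuesday of July 2021: Jul 27 2021.
4th Tuesday of August 2021: Aug 24 2021.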